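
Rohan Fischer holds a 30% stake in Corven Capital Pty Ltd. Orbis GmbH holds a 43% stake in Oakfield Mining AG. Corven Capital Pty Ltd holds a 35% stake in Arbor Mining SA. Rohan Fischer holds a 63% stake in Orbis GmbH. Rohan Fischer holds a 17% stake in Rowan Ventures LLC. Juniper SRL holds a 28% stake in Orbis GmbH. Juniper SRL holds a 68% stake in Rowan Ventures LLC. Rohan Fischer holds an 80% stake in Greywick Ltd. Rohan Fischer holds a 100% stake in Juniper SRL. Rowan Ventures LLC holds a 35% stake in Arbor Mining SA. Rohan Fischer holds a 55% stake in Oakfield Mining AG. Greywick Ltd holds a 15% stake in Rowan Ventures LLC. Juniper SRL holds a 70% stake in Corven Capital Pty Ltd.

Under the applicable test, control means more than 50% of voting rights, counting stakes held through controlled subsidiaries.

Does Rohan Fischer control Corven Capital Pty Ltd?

Yes

Rohan holds 100% of Juniper, so Rohan controls Juniper.
Rohan and Juniper together hold 30% + 70% = 100% of Corven, so Rohan controls Corven.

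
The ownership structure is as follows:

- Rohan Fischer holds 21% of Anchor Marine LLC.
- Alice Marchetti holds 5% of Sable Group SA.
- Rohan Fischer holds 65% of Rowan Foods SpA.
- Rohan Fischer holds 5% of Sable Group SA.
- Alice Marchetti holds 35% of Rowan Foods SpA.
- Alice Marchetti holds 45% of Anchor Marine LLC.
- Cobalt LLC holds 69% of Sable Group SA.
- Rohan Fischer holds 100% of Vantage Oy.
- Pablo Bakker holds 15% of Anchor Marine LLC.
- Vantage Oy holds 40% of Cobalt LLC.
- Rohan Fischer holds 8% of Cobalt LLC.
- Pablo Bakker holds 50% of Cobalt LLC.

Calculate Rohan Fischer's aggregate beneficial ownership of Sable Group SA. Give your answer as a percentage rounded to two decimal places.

38.12%

Rohan reaches Sable along 3 paths.
Direct stake: 5% = 5%.
Via Cobalt: 8% × 69% = 5.52%.
Via Vantage → Cobalt: 100% × 40% × 69% = 27.6%.
Total: 5% + 5.52% + 27.6% = 38.12%.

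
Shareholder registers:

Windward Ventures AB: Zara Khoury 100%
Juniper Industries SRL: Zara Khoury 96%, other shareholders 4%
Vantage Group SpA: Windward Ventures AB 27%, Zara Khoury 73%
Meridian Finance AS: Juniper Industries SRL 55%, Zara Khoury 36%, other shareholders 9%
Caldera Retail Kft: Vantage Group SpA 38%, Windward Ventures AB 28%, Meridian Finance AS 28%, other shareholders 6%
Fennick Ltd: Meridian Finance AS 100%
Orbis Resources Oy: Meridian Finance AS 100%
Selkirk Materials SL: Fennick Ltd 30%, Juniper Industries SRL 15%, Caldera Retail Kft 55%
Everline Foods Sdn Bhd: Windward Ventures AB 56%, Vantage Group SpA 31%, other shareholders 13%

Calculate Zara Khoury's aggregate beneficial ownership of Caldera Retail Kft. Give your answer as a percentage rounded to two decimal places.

90.86%

Zara reaches Caldera along 5 paths.
Via Windward → Vantage: 100% × 27% × 38% = 10.26%.
Via Vantage: 73% × 38% = 27.74%.
Via Windward: 100% × 28% = 28%.
Via Juniper → Meridian: 96% × 55% × 28% = 14.784%.
Via Meridian: 36% × 28% = 10.08%.
Total: 10.26% + 27.74% + 28% + 14.784% + 10.08% = 90.864%.
Rounded: 90.86%.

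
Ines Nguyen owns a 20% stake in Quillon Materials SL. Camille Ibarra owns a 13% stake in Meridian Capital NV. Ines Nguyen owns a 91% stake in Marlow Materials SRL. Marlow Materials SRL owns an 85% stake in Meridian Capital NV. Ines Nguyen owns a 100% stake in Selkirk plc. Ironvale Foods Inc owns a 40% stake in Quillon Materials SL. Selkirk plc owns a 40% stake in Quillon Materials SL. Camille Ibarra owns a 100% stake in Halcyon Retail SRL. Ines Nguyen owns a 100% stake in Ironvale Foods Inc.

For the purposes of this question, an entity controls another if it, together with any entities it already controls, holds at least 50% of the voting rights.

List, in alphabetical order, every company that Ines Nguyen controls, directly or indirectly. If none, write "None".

Ironvale Foods Inc, Marlow Materials SRL, Meridian Capital NV, Quillon Materials SL, Selkirk plc

Ines holds 91% of Marlow, so Ines controls Marlow.
Ines holds 100% of Selkirk, so Ines controls Selkirk.
Ines holds 100% of Ironvale, so Ines controls Ironvale.
Selkirk and Ironvale and Ines together hold 40% + 40% + 20% = 100% of Quillon, so Ines controls Quillon.
Marlow holds 85% of Meridian, so Ines controls Meridian.
No other company's threshold is met.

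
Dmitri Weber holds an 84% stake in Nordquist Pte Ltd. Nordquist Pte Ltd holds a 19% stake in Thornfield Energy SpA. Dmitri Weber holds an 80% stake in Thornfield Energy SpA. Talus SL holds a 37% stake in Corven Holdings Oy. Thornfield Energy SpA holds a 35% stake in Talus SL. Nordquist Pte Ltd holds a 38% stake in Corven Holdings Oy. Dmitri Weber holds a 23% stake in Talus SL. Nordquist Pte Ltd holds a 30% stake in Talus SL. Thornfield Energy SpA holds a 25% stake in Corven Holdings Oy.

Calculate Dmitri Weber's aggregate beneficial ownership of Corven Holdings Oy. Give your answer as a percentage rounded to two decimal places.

86.17%

Dmitri reaches Corven along 7 paths.
Via Thornfield: 80% × 25% = 20%.
Via Nordquist → Thornfield: 84% × 19% × 25% = 3.99%.
Via Nordquist: 84% × 38% = 31.92%.
Via Talus: 23% × 37% = 8.51%.
Via Thornfield → Talus: 80% × 35% × 37% = 10.36%.
Via Nordquist → Thornfield → Talus: 84% × 19% × 35% × 37% = 2.06682%.
Via Nordquist → Talus: 84% × 30% × 37% = 9.324%.
Total: 20% + 3.99% + 31.92% + 8.51% + 10.36% + 2.06682% + 9.324% = 86.17082%.
Rounded: 86.17%.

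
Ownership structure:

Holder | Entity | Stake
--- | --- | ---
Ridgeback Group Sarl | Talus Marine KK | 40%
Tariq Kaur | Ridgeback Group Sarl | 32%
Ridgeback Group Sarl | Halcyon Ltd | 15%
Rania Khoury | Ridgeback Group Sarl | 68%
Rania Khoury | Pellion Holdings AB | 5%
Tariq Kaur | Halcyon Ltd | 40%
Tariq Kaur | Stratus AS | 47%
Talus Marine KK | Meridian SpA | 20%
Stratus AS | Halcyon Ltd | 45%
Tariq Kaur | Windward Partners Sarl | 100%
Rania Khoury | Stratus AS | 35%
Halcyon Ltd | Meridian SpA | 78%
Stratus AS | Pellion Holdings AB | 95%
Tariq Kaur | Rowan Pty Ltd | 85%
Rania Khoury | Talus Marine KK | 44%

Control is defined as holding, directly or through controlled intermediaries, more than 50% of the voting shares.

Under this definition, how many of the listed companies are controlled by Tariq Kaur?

Tariq holds 85% of Rowan, so Tariq controls Rowan.
Tariq holds 100% of Windward, so Tariq controls Windward.
No other company's threshold is met.
Tariq controls 2 companies.

2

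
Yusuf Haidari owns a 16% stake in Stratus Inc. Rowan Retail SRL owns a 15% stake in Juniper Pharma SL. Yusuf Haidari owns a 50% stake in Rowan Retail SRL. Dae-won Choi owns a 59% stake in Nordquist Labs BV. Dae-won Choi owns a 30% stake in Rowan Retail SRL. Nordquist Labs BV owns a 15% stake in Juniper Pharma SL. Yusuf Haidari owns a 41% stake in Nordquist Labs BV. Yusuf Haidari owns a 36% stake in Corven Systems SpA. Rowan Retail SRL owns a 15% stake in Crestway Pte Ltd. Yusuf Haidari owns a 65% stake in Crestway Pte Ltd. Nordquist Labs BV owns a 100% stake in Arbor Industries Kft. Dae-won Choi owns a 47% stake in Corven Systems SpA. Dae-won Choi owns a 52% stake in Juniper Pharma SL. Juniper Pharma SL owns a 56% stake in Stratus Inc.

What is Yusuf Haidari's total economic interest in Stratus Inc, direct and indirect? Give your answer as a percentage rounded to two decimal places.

23.64%

Yusuf reaches Stratus along 3 paths.
Via Rowan → Juniper: 50% × 15% × 56% = 4.2%.
Via Nordquist → Juniper: 41% × 15% × 56% = 3.444%.
Direct stake: 16% = 16%.
Total: 4.2% + 3.444% + 16% = 23.644%.
Rounded: 23.64%.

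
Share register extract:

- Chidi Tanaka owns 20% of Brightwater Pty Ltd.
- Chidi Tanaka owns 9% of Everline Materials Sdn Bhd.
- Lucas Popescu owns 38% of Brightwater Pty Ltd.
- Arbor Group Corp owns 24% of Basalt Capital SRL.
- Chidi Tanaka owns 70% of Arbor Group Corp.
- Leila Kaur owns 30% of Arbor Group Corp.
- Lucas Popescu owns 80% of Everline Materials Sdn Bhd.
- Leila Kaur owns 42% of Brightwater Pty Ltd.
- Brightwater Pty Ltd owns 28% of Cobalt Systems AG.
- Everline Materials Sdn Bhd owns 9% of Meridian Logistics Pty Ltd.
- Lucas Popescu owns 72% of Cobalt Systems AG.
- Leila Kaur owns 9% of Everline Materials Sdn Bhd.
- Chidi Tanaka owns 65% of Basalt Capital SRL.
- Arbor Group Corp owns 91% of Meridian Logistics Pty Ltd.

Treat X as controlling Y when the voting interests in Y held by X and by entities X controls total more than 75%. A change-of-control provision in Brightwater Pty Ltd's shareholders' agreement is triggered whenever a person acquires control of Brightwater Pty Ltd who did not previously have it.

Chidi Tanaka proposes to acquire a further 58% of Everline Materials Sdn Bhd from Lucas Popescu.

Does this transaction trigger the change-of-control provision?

No

The purchase adds only to Chidi's holdings (Lucas's stake shrinks), so Chidi is the only person who could newly come to control Brightwater.
Chidi's largest direct stake is 70% in Arbor, which does not meet the threshold, so Chidi controls no company.
In Brightwater, Chidi's side holds only 20%, not > 75%.
So before the transaction, Chidi does not control Brightwater.
After the purchase, Chidi's direct stake in Everline rises to 9% + 58% = 67%, and Lucas's stake falls to 22%.
Chidi's side now holds 67% of Everline, not > 75%, so Chidi still does not control Everline.
After the transaction, Chidi's side holds 20% of Brightwater, not > 75%, so Chidi still does not control Brightwater.
No new person acquires control, so the clause is not triggered.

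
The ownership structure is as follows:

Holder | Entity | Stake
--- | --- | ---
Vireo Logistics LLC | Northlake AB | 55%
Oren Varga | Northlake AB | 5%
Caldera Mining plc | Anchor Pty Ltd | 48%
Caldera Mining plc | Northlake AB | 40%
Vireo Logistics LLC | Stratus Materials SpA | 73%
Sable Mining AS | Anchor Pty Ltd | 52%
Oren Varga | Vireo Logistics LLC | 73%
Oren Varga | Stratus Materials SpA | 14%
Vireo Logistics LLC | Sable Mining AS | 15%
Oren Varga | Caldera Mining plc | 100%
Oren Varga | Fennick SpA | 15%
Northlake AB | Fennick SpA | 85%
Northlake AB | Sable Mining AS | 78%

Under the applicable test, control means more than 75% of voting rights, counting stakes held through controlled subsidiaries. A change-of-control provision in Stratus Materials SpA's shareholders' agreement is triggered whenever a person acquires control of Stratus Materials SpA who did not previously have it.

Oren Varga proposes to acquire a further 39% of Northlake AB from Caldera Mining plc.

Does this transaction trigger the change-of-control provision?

The purchase adds only to Oren's holdings (Caldera's stake shrinks), so Oren is the only person who could newly come to control Stratus.
Oren holds 100% of Caldera, so Oren controls Caldera.
In Stratus, Oren's side holds only 14%, not > 75%.
So before the transaction, Oren does not control Stratus.
After the purchase, Oren's direct stake in Northlake rises to 5% + 39% = 44%, and Caldera's stake falls to 1%.
Oren's side now holds 1% + 44% = 45% of Northlake, not > 75%, so Oren still does not control Northlake.
After the transaction, Oren's side holds 14% of Stratus, not > 75%, so Oren still does not control Stratus.
No new person acquires control, so the clause is not triggered.

No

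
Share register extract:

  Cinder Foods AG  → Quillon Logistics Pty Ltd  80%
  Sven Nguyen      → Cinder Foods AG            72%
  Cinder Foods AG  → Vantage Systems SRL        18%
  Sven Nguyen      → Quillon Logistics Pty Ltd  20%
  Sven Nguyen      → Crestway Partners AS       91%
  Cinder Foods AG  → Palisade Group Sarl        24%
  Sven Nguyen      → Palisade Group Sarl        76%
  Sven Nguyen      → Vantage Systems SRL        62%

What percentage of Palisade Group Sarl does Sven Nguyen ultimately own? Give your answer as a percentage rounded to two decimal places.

93.28%

Sven reaches Palisade along 2 paths.
Direct stake: 76% = 76%.
Via Cinder: 72% × 24% = 17.28%.
Total: 76% + 17.28% = 93.28%.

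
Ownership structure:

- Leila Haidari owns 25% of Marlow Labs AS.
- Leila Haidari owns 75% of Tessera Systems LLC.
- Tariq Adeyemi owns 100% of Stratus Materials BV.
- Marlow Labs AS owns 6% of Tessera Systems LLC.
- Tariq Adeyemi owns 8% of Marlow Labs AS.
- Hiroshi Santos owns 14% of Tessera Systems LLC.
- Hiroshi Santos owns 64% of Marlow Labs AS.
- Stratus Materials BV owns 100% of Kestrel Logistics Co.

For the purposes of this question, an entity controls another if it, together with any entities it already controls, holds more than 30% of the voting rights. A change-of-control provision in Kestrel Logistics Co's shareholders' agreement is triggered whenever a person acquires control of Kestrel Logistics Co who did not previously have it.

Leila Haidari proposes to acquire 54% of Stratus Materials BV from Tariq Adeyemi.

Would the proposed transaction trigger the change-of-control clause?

The purchase adds only to Leila's holdings (Tariq's stake shrinks), so Leila is the only person who could newly come to control Kestrel.
Leila holds 75% of Tessera, so Leila controls Tessera.
Neither Leila nor any entity Leila controls holds any voting interest in Kestrel.
So before the transaction, Leila does not control Kestrel.
After the purchase, Leila holds 54% of Stratus directly, and Tariq's stake falls to 46%.
Leila holds 54% of Stratus, so Leila controls Stratus.
Stratus holds 100% of Kestrel, so Leila controls Kestrel.
Leila did not control Kestrel before and does after, so the clause is triggered.

Yes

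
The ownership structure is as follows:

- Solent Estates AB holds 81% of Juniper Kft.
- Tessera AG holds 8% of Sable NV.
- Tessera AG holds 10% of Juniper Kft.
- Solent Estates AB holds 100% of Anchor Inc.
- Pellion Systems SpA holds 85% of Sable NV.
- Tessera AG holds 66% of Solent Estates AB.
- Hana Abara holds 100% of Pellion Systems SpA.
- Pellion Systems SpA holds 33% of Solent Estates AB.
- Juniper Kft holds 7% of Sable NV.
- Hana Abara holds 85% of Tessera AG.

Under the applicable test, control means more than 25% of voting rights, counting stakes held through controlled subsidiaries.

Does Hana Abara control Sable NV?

Hana holds 100% of Pellion, so Hana controls Pellion.
Hana holds 85% of Tessera, so Hana controls Tessera.
Pellion and Tessera together hold 33% + 66% = 99% of Solent, so Hana controls Solent.
Solent and Tessera together hold 81% + 10% = 91% of Juniper, so Hana controls Juniper.
Tessera and Juniper and Pellion together hold 8% + 7% + 85% = 100% of Sable, so Hana controls Sable.

Yes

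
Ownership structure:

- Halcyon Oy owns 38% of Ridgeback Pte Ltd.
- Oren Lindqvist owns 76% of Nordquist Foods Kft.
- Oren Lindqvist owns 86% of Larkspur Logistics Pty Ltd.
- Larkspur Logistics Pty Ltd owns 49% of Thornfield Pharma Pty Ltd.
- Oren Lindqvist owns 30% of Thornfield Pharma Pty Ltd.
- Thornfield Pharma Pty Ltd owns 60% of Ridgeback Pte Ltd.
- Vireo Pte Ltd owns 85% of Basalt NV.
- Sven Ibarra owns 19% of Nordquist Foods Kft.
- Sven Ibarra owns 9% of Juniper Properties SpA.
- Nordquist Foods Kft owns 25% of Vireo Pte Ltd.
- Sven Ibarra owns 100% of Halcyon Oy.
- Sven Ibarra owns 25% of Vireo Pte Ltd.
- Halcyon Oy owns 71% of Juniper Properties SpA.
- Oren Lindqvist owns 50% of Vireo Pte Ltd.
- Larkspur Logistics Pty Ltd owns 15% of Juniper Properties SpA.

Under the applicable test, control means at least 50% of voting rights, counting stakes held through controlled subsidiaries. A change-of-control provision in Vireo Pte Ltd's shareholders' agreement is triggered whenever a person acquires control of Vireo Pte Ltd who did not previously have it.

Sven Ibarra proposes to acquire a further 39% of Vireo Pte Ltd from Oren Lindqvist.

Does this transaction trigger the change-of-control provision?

The purchase adds only to Sven's holdings (Oren's stake shrinks), so Sven is the only person who could newly come to control Vireo.
Sven holds 100% of Halcyon, so Sven controls Halcyon.
Halcyon and Sven together hold 71% + 9% = 80% of Juniper, so Sven controls Juniper.
In Vireo, Sven's side holds only 25%, not ≥ 50%.
So before the transaction, Sven does not control Vireo.
After the purchase, Sven's direct stake in Vireo rises to 25% + 39% = 64%, and Oren's stake falls to 11%.
Sven holds 64% of Vireo, so Sven controls Vireo.
Sven did not control Vireo before and does after, so the clause is triggered.

Yes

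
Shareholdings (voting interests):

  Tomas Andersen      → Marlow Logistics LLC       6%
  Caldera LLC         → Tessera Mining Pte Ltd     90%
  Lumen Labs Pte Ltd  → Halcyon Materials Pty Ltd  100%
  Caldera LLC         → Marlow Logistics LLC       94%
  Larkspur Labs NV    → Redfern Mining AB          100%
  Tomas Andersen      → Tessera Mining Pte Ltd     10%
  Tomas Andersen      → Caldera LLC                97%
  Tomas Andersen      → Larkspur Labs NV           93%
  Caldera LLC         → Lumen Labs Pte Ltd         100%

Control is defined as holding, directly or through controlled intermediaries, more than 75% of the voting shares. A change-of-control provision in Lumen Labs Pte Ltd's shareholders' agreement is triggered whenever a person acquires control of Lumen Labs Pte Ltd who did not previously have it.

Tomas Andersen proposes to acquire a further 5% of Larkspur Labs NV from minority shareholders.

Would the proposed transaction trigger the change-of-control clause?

The purchase changes only Tomas's holdings, so Tomas is the only person who could newly come to control Lumen.
Tomas holds 97% of Caldera, so Tomas controls Caldera.
Caldera holds 100% of Lumen, so Tomas controls Lumen.
So Tomas already controls Lumen before the transaction.
After the purchase, Tomas's direct stake in Larkspur rises to 93% + 5% = 98%.
Tomas controlled Lumen already, so this is not a new person acquiring control; every other person's position is unchanged or reduced.
No new person acquires control, so the clause is not triggered.

No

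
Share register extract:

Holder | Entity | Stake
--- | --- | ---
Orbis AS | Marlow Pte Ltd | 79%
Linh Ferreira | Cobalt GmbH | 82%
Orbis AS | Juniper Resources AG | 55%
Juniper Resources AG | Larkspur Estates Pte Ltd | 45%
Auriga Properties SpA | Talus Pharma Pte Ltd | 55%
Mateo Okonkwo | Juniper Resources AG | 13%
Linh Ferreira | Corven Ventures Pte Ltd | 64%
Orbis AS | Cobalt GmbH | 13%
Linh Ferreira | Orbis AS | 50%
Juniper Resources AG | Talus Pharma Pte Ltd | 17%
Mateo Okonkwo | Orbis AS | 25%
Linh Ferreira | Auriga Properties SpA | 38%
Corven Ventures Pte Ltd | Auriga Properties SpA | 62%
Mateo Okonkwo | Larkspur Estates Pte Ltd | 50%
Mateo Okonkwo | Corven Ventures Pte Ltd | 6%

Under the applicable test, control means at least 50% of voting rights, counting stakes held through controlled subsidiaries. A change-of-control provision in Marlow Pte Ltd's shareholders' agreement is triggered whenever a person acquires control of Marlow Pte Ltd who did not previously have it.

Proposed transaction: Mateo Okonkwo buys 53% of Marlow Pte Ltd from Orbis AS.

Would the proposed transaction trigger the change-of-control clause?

The purchase adds only to Mateo's holdings (Orbis's stake shrinks), so Mateo is the only person who could newly come to control Marlow.
Mateo holds 50% of Larkspur, so Mateo controls Larkspur.
Neither Mateo nor any entity Mateo controls holds any voting interest in Marlow.
So before the transaction, Mateo does not control Marlow.
After the purchase, Mateo holds 53% of Marlow directly, and Orbis's stake falls to 26%.
Mateo holds 53% of Marlow, so Mateo controls Marlow.
Mateo did not control Marlow before and does after, so the clause is triggered.

Yes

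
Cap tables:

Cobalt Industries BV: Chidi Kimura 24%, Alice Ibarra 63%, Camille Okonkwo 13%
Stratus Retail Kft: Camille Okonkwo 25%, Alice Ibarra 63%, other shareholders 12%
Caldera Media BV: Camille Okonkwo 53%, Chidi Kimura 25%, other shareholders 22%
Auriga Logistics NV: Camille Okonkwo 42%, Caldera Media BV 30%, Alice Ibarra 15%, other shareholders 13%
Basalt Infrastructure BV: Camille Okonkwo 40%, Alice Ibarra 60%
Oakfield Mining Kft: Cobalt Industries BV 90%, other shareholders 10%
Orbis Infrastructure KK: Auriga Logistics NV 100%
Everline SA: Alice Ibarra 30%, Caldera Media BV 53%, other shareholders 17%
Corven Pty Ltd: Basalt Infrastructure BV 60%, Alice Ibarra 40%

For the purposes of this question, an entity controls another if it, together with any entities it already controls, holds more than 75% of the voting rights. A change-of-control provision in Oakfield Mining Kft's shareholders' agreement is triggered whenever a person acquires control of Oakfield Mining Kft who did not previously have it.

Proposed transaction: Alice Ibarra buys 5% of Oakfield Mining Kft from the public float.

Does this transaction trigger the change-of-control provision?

No

The purchase changes only Alice's holdings, so Alice is the only person who could newly come to control Oakfield.
Alice's largest direct stake is 63% in Cobalt, which does not meet the threshold, so Alice controls no company.
Neither Alice nor any entity Alice controls holds any voting interest in Oakfield.
So before the transaction, Alice does not control Oakfield.
After the purchase, Alice holds 5% of Oakfield directly.
After the transaction, Alice's side holds 5% of Oakfield, not > 75%, so Alice still does not control Oakfield.
No new person acquires control, so the clause is not triggered.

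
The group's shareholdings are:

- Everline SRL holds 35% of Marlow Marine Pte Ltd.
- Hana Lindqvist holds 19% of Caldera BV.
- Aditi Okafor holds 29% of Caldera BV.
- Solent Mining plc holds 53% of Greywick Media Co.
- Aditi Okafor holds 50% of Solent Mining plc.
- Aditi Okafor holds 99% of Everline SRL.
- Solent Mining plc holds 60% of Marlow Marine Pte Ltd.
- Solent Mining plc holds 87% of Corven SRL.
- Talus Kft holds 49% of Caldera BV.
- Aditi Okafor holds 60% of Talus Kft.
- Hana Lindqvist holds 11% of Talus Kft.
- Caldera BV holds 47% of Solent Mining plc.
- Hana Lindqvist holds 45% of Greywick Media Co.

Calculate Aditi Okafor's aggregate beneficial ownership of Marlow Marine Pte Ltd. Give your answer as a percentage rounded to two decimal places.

Aditi reaches Marlow along 4 paths.
Via Talus → Caldera → Solent: 60% × 49% × 47% × 60% = 8.2908%.
Via Caldera → Solent: 29% × 47% × 60% = 8.178%.
Via Solent: 50% × 60% = 30%.
Via Everline: 99% × 35% = 34.65%.
Total: 8.2908% + 8.178% + 30% + 34.65% = 81.1188%.
Rounded: 81.12%.

81.12%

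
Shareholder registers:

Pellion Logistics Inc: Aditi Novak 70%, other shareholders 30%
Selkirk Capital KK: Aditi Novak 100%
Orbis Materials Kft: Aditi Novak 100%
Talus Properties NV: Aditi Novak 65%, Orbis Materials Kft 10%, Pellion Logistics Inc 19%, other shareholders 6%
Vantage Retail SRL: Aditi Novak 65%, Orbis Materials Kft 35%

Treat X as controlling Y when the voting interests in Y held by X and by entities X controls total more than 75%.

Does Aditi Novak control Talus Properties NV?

Aditi holds 100% of Selkirk, so Aditi controls Selkirk.
Aditi holds 100% of Orbis, so Aditi controls Orbis.
Aditi and Orbis together hold 65% + 35% = 100% of Vantage, so Aditi controls Vantage.
In Talus, Aditi's side holds only 65% + 10% = 75%, not > 75%.
So Aditi does not control Talus.

No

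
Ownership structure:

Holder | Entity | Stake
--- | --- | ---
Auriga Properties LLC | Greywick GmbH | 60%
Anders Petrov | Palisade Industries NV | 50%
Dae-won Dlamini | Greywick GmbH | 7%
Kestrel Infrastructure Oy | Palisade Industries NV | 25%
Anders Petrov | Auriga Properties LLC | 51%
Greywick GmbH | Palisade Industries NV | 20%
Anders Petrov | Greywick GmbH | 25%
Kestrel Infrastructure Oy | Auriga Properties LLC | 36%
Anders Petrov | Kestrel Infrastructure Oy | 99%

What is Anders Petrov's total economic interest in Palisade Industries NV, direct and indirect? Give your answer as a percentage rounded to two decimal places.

Anders reaches Palisade along 5 paths.
Via Kestrel: 99% × 25% = 24.75%.
Via Auriga → Greywick: 51% × 60% × 20% = 6.12%.
Via Kestrel → Auriga → Greywick: 99% × 36% × 60% × 20% = 4.2768%.
Via Greywick: 25% × 20% = 5%.
Direct stake: 50% = 50%.
Total: 24.75% + 6.12% + 4.2768% + 5% + 50% = 90.1468%.
Rounded: 90.15%.

90.15%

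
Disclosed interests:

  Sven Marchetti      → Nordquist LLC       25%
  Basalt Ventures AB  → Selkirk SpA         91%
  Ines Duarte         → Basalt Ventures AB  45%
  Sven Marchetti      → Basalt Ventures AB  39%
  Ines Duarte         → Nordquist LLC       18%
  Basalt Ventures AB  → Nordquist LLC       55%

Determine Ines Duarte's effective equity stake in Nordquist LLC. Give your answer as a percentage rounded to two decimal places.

42.75%

Ines reaches Nordquist along 2 paths.
Via Basalt: 45% × 55% = 24.75%.
Direct stake: 18% = 18%.
Total: 24.75% + 18% = 42.75%.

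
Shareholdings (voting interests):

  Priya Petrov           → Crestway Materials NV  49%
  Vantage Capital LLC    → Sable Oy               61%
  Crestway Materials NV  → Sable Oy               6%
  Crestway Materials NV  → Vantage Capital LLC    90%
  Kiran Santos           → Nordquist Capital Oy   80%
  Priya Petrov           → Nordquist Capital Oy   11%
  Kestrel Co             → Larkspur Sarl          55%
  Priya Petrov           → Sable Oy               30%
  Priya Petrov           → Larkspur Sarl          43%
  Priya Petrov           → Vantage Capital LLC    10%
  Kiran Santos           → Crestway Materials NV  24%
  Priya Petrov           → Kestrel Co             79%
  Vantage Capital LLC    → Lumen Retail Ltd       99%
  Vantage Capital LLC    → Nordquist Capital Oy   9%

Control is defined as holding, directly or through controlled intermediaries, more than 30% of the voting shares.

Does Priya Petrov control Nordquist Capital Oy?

No

Priya holds 79% of Kestrel, so Priya controls Kestrel.
Priya holds 49% of Crestway, so Priya controls Crestway.
Priya and Crestway together hold 10% + 90% = 100% of Vantage, so Priya controls Vantage.
Vantage holds 99% of Lumen, so Priya controls Lumen.
Priya and Vantage and Crestway together hold 30% + 61% + 6% = 97% of Sable, so Priya controls Sable.
Kestrel and Priya together hold 55% + 43% = 98% of Larkspur, so Priya controls Larkspur.
In Nordquist, Priya's side holds only 11% + 9% = 20%, not > 30%.
So Priya does not control Nordquist.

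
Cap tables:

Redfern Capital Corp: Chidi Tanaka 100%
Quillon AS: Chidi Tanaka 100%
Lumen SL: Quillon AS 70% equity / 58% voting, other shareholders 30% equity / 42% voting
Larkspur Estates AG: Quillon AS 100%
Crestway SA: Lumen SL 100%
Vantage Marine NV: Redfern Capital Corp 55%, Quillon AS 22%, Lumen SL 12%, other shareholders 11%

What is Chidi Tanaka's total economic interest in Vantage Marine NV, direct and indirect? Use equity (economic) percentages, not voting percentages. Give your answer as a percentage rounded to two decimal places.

Chidi reaches Vantage along 3 paths.
Via Redfern: 100% × 55% = 55%.
Via Quillon: 100% × 22% = 22%.
Via Quillon → Lumen: 100% × 70% × 12% = 8.4%.
Total: 55% + 22% + 8.4% = 85.4%.
Rounded: 85.40%.

85.40%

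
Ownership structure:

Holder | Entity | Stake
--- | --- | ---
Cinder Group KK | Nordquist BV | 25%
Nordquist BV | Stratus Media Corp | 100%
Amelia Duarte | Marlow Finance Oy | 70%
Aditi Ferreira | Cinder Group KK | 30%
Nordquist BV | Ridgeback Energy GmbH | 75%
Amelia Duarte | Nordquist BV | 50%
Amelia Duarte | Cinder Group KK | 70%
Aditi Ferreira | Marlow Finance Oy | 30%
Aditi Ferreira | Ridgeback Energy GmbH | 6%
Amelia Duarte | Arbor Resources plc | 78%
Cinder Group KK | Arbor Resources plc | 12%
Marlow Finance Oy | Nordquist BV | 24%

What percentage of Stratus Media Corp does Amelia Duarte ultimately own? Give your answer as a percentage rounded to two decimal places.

84.30%

Amelia reaches Stratus along 3 paths.
Via Cinder → Nordquist: 70% × 25% × 100% = 17.5%.
Via Marlow → Nordquist: 70% × 24% × 100% = 16.8%.
Via Nordquist: 50% × 100% = 50%.
Total: 17.5% + 16.8% + 50% = 84.3%.
Rounded: 84.30%.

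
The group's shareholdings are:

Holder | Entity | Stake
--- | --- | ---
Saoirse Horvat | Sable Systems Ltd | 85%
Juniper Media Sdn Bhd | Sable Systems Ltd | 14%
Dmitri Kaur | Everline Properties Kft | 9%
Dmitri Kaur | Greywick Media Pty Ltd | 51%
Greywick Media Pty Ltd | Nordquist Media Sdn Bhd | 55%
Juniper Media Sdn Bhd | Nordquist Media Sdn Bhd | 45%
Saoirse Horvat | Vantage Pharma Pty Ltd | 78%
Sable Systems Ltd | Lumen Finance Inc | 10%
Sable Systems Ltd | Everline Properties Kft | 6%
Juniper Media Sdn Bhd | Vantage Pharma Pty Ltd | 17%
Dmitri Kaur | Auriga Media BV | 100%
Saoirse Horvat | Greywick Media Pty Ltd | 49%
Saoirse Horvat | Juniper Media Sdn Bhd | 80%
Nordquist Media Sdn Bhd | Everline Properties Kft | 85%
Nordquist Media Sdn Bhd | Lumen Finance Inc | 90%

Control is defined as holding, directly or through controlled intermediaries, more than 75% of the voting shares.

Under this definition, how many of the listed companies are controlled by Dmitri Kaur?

1

Dmitri holds 100% of Auriga, so Dmitri controls Auriga.
No other company's threshold is met.
Dmitri controls 1 company.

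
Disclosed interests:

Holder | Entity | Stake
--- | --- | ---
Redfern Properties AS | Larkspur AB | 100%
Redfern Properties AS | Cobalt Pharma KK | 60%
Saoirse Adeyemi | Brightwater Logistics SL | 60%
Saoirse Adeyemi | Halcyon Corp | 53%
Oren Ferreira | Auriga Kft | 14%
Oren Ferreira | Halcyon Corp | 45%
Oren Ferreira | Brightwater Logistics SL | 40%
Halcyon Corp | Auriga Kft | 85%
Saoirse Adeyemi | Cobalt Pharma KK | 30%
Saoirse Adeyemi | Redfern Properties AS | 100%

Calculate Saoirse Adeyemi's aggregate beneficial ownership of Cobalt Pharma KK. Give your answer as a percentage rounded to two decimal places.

90.00%

Saoirse reaches Cobalt along 2 paths.
Direct stake: 30% = 30%.
Via Redfern: 100% × 60% = 60%.
Total: 30% + 60% = 90%.
Rounded: 90.00%.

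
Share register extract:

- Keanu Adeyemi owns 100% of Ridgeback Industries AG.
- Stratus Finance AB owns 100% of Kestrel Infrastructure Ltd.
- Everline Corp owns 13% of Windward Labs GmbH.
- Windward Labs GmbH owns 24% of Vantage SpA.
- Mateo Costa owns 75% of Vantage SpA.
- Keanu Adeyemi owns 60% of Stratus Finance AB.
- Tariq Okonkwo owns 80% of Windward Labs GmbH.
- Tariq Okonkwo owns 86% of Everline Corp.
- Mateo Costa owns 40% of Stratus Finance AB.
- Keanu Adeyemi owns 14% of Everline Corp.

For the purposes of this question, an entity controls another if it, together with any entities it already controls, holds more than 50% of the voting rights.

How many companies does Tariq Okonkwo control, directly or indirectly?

Tariq holds 86% of Everline, so Tariq controls Everline.
Tariq and Everline together hold 80% + 13% = 93% of Windward, so Tariq controls Windward.
No other company's threshold is met.
Tariq controls 2 companies.

2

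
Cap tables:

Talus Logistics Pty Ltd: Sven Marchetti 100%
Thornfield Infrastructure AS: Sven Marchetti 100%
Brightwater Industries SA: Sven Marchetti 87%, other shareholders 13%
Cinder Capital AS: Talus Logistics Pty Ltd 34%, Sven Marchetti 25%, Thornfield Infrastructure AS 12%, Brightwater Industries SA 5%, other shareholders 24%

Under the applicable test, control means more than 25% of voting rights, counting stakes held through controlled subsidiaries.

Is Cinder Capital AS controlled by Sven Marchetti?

Sven holds 100% of Talus, so Sven controls Talus.
Sven holds 87% of Brightwater, so Sven controls Brightwater.
Sven holds 100% of Thornfield, so Sven controls Thornfield.
Talus and Sven and Thornfield and Brightwater together hold 34% + 25% + 12% + 5% = 76% of Cinder, so Sven controls Cinder.

Yes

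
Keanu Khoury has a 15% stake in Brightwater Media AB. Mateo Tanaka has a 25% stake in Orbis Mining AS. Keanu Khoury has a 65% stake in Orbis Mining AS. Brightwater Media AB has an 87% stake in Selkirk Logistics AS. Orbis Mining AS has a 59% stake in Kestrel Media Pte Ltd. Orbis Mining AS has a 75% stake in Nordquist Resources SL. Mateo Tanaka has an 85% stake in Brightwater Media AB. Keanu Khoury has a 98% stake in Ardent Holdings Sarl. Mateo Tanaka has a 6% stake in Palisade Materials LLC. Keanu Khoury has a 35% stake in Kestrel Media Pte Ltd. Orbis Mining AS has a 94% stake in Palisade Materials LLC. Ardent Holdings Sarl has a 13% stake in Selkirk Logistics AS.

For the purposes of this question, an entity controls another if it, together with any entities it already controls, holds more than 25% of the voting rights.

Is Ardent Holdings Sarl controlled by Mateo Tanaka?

No

Mateo holds 85% of Brightwater, so Mateo controls Brightwater.
Brightwater holds 87% of Selkirk, so Mateo controls Selkirk.
Neither Mateo nor any entity Mateo controls holds any voting interest in Ardent.
So Mateo does not control Ardent.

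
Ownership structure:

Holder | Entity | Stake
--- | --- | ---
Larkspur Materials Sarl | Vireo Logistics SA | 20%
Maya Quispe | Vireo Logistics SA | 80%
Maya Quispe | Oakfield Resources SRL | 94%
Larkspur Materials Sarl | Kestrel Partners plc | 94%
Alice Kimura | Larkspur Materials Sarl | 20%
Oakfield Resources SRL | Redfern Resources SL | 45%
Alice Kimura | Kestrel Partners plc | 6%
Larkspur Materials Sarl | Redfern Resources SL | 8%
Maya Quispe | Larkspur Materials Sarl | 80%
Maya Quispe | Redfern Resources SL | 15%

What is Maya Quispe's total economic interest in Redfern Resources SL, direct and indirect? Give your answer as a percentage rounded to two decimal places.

63.70%

Maya reaches Redfern along 3 paths.
Via Oakfield: 94% × 45% = 42.3%.
Via Larkspur: 80% × 8% = 6.4%.
Direct stake: 15% = 15%.
Total: 42.3% + 6.4% + 15% = 63.7%.
Rounded: 63.70%.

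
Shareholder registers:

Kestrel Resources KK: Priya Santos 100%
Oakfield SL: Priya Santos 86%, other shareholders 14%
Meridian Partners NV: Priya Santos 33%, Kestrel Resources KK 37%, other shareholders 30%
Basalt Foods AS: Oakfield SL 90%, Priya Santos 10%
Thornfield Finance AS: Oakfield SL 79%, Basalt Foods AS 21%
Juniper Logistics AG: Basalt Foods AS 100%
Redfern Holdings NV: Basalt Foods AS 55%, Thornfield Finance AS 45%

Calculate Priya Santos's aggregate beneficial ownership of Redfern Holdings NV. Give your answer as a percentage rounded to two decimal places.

Priya reaches Redfern along 5 paths.
Via Oakfield → Basalt: 86% × 90% × 55% = 42.57%.
Via Basalt: 10% × 55% = 5.5%.
Via Oakfield → Thornfield: 86% × 79% × 45% = 30.573%.
Via Oakfield → Basalt → Thornfield: 86% × 90% × 21% × 45% = 7.3143%.
Via Basalt → Thornfield: 10% × 21% × 45% = 0.945%.
Total: 42.57% + 5.5% + 30.573% + 7.3143% + 0.945% = 86.9023%.
Rounded: 86.90%.

86.90%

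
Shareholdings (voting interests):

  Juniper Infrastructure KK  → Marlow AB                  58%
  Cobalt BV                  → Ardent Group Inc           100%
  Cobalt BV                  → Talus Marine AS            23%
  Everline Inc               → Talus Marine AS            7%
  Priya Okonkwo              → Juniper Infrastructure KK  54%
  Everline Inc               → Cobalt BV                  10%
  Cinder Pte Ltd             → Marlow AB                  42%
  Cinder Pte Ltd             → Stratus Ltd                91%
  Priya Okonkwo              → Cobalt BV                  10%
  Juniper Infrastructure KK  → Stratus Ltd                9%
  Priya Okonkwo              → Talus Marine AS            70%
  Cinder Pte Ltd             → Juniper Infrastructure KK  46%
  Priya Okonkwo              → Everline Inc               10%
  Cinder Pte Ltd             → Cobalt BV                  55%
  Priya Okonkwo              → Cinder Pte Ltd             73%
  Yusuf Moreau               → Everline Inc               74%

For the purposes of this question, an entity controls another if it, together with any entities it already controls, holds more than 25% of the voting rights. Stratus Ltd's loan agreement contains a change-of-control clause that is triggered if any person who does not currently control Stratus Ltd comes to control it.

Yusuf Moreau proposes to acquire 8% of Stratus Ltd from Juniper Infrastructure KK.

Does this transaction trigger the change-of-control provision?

The purchase adds only to Yusuf's holdings (Juniper's stake shrinks), so Yusuf is the only person who could newly come to control Stratus.
Yusuf holds 74% of Everline, so Yusuf controls Everline.
Neither Yusuf nor any entity Yusuf controls holds any voting interest in Stratus.
So before the transaction, Yusuf does not control Stratus.
After the purchase, Yusuf holds 8% of Stratus directly, and Juniper's stake falls to 1%.
After the transaction, Yusuf's side holds 8% of Stratus, not > 25%, so Yusuf still does not control Stratus.
No new person acquires control, so the clause is not triggered.

No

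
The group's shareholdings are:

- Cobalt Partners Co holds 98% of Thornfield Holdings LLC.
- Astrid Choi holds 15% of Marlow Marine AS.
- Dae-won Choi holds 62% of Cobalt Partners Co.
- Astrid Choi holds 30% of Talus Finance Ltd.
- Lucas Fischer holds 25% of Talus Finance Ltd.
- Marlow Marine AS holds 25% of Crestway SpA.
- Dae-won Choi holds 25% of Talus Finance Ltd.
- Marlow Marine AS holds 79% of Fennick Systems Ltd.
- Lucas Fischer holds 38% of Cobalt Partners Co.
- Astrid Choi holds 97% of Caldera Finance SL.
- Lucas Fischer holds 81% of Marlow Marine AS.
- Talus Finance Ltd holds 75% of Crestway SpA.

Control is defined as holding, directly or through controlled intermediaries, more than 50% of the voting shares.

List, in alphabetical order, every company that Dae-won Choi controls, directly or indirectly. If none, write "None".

Dae-won holds 62% of Cobalt, so Dae-won controls Cobalt.
Cobalt holds 98% of Thornfield, so Dae-won controls Thornfield.
No other company's threshold is met.

Cobalt Partners Co, Thornfield Holdings LLC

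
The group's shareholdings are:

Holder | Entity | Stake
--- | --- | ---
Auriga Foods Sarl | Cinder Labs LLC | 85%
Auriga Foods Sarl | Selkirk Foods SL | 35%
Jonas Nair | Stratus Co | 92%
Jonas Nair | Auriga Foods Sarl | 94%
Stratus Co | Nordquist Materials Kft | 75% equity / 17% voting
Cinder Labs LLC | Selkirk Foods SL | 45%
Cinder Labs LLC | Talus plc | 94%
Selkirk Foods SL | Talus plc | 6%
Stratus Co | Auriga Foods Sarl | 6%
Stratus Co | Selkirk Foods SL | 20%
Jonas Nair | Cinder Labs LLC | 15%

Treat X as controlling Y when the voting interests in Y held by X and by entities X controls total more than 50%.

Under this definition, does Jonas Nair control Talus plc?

Yes

Jonas holds 92% of Stratus, so Jonas controls Stratus.
Jonas and Stratus together hold 94% + 6% = 100% of Auriga, so Jonas controls Auriga.
Jonas and Auriga together hold 15% + 85% = 100% of Cinder, so Jonas controls Cinder.
Cinder and Stratus and Auriga together hold 45% + 20% + 35% = 100% of Selkirk, so Jonas controls Selkirk.
Selkirk and Cinder together hold 6% + 94% = 100% of Talus, so Jonas controls Talus.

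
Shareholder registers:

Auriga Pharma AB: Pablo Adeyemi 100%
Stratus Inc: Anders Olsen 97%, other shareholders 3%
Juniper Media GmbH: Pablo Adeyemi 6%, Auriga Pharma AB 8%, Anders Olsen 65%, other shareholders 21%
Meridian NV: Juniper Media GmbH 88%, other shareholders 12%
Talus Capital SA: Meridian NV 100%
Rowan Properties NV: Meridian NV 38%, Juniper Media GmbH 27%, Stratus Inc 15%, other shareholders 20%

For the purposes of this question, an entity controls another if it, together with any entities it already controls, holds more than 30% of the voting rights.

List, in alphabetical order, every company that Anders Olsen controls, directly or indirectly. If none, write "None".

Anders holds 97% of Stratus, so Anders controls Stratus.
Anders holds 65% of Juniper, so Anders controls Juniper.
Juniper holds 88% of Meridian, so Anders controls Meridian.
Meridian holds 100% of Talus, so Anders controls Talus.
Meridian and Juniper and Stratus together hold 38% + 27% + 15% = 80% of Rowan, so Anders controls Rowan.
No other company's threshold is met.

Juniper Media GmbH, Meridian NV, Rowan Properties NV, Stratus Inc, Talus Capital SA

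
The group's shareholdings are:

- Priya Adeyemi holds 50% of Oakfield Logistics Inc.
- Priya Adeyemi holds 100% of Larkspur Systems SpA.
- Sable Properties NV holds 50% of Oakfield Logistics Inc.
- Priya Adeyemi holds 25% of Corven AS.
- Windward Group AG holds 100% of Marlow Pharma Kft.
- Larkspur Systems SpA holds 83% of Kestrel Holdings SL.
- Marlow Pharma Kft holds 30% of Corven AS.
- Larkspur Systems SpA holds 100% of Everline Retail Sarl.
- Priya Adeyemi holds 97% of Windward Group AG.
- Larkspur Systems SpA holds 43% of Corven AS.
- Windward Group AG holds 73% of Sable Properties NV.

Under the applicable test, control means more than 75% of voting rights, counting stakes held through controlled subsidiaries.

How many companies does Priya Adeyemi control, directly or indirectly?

6

Priya holds 97% of Windward, so Priya controls Windward.
Priya holds 100% of Larkspur, so Priya controls Larkspur.
Windward holds 100% of Marlow, so Priya controls Marlow.
Larkspur and Priya and Marlow together hold 43% + 25% + 30% = 98% of Corven, so Priya controls Corven.
Larkspur holds 100% of Everline, so Priya controls Everline.
Larkspur holds 83% of Kestrel, so Priya controls Kestrel.
No other company's threshold is met.
Priya controls 6 companies.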